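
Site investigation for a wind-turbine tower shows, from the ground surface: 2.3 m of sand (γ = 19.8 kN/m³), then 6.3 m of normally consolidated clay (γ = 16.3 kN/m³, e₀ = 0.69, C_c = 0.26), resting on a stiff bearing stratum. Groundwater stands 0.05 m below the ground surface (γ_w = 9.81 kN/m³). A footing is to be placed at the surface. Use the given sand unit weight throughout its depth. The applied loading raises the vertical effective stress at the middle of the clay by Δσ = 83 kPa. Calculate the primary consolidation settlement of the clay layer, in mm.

S_c ≈ 447 mm

Mid-depth of clay below the ground surface: z = 2.3 + 6.3/2 = 5.45 m.
Total vertical stress at mid-clay: σ_v = 19.8×2.3 + 16.3×3.15 = 96.885 kPa.
Pore pressure: u = 9.81×(5.45 − 0.05) = 52.974 kPa.
Initial effective stress: σ'_0 = σ_v − u = 96.885 − 52.974 = 43.911 kPa.
Final effective stress: σ'_f = σ'_0 + Δσ = 43.911 + 83 = 126.91 kPa.
Normally consolidated clay, so the full stress increment lies on the virgin compression line:
S_c = C_c·H/(1+e₀)·log₁₀(σ'_f/σ'_0) = 0.26×6.3/(1+0.69)×log₁₀(126.91/43.911)
    = 0.96923 × 0.46092 = 0.4467 m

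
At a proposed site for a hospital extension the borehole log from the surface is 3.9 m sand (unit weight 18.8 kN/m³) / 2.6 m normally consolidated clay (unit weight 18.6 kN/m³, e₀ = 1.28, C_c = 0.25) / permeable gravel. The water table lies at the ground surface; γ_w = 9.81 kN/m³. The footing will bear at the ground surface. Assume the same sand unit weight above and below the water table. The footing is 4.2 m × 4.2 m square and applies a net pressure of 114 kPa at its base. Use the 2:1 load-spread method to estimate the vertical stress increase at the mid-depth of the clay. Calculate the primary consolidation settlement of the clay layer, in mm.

Mid-depth of clay below the ground surface: z = 3.9 + 2.6/2 = 5.2 m.
Total vertical stress at mid-clay: σ_v = 18.8×3.9 + 18.6×1.3 = 97.5 kPa.
Pore pressure: u = 9.81×(5.2 − 0) = 51.012 kPa.
Initial effective stress: σ'_0 = σ_v − u = 97.5 − 51.012 = 46.488 kPa.
Stress increase at mid-clay by the 2:1 spreading method:
Δσ = qBL/((B+z)(L+z)) = 114×4.2×4.2/((4.2+5.2)(4.2+5.2)) = 22.759 kPa
Final effective stress: σ'_f = σ'_0 + Δσ = 46.488 + 22.759 = 69.247 kPa.
Normally consolidated clay, so the full stress increment lies on the virgin compression line:
S_c = C_c·H/(1+e₀)·log₁₀(σ'_f/σ'_0) = 0.25×2.6/(1+1.28)×log₁₀(69.247/46.488)
    = 0.28509 × 0.17306 = 0.04934 m

S_c ≈ 49.3 mm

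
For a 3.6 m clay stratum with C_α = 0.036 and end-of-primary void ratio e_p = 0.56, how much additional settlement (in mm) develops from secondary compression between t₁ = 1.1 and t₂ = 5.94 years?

Secondary compression: S_s = C_α·H/(1+e_p)·log₁₀(t₂/t₁)
S_s = 0.036×3.6/(1+0.56)×log₁₀(5.94/1.1)
    = 0.08308 × 0.7324 = 0.06085 m

S_s ≈ 60.8 mm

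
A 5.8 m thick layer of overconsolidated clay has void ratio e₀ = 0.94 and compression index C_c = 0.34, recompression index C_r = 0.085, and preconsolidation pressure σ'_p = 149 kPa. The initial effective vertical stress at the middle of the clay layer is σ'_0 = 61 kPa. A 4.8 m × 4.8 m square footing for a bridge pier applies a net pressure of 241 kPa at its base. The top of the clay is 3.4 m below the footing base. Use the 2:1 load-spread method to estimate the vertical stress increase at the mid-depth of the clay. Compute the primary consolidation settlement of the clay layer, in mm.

Mid-depth of clay below the footing base: z = 3.4 + 5.8/2 = 6.3 m.
Stress increase at mid-clay by the 2:1 spreading method:
Δσ = qBL/((B+z)(L+z)) = 241×4.8×4.8/((4.8+6.3)(4.8+6.3)) = 45.066 kPa
Final effective stress: σ'_f = 61 + 45.066 = 106.07 kPa.
σ'_f = 106.07 ≤ σ'_p = 149 kPa, so the clay remains overconsolidated and only the recompression index applies:
S_c = C_r·H/(1+e₀)·log₁₀(σ'_f/σ'_0) = 0.085×5.8/1.94×log₁₀(106.07/61)
    = 0.25412 × 0.24026 = 0.06106 m

S_c ≈ 61.1 mm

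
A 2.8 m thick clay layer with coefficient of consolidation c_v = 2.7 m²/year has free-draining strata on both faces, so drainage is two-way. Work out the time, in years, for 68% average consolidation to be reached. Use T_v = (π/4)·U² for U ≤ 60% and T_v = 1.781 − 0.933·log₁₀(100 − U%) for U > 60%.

t ≈ 0.273 years

Drainage path length: H_d = H/2 = 1.4 m (double drainage).
U > 60%: T_v = 1.781 − 0.933·log₁₀(100 − 68) = 0.3767.
t = T_v·H_d²/c_v = 0.3767×1.4²/2.7 = 0.2735 years.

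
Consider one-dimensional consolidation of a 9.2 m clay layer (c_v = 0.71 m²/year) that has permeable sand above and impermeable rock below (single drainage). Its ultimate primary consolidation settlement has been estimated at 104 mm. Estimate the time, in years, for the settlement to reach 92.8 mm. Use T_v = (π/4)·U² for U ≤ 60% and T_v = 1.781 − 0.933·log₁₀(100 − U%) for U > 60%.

Drainage path length: H_d = H = 9.2 m (single drainage).
U = S(t)/S_ult = 92.8/104 = 0.8923.
U > 60%: T_v = 1.781 − 0.933·log₁₀(100 − 89.231) = 0.81797.
t = T_v·H_d²/c_v = 0.81797×9.2²/0.71 = 97.51 years.

t ≈ 97.5 years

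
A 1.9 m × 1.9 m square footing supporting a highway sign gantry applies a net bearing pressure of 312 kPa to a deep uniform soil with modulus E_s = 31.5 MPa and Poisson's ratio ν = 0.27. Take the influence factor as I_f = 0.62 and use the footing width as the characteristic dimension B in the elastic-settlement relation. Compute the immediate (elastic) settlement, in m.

S_e ≈ 0.0108 m

Immediate (elastic) settlement: S_e = q·B·(1−ν²)/E_s · I_f.
E_s = 31.5 MPa = 31500 kPa.
S_e = 312 × 1.9 × (1 − 0.27²) / 31500 × 0.62
    = 312 × 1.9 × 0.9271 / 31500 × 0.62
    = 0.01082 m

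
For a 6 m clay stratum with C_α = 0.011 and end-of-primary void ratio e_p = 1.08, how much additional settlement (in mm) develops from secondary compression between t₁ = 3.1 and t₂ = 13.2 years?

Secondary compression: S_s = C_α·H/(1+e_p)·log₁₀(t₂/t₁)
S_s = 0.011×6/(1+1.08)×log₁₀(13.2/3.1)
    = 0.03173 × 0.6292 = 0.01997 m

S_s ≈ 20 mm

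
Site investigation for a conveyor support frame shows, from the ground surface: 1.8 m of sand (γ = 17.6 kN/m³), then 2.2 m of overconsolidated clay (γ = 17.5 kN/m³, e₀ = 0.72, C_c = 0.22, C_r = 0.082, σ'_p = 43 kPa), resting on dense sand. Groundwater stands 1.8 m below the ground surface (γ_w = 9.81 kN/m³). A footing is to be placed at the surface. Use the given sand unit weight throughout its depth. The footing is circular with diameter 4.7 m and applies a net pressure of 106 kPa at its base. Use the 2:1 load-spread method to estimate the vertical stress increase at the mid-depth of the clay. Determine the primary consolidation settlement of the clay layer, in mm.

S_c ≈ 80 mm

Mid-depth of clay below the ground surface: z = 1.8 + 2.2/2 = 2.9 m.
Total vertical stress at mid-clay: σ_v = 17.6×1.8 + 17.5×1.1 = 50.93 kPa.
Pore pressure: u = 9.81×(2.9 − 1.8) = 10.791 kPa.
Initial effective stress: σ'_0 = σ_v − u = 50.93 − 10.791 = 40.139 kPa.
Stress increase at mid-clay by the 2:1 spreading method:
Δσ ≈ qD²/(D+z)² = 106×4.7²/(4.7+2.9)² = 40.539 kPa
Final effective stress: σ'_f = 40.139 + 40.539 = 80.678 kPa.
σ'_f = 80.678 > σ'_p = 43 kPa, so the stress path crosses the preconsolidation pressure — recompression up to σ'_p, then virgin compression beyond:
S_c = H/(1+e₀)·[C_r·log₁₀(σ'_p/σ'_0) + C_c·log₁₀(σ'_f/σ'_p)]
    = 2.2/1.72 × [0.082×log₁₀(43/40.139) + 0.22×log₁₀(80.678/43)]
    = 1.2791 × [0.002452 + 0.060123] = 0.08004 m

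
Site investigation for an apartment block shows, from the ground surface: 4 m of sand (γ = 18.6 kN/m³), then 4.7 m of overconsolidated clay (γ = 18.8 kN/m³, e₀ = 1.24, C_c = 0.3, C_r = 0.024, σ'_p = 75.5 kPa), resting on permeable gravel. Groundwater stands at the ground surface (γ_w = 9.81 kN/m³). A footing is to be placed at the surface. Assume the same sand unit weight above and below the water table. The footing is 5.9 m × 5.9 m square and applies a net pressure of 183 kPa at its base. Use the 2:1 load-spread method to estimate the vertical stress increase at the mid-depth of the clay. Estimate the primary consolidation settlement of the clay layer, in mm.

Mid-depth of clay below the ground surface: z = 4 + 4.7/2 = 6.35 m.
Total vertical stress at mid-clay: σ_v = 18.6×4 + 18.8×2.35 = 118.58 kPa.
Pore pressure: u = 9.81×(6.35 − 0) = 62.294 kPa.
Initial effective stress: σ'_0 = σ_v − u = 118.58 − 62.294 = 56.286 kPa.
Stress increase at mid-clay by the 2:1 spreading method:
Δσ = qBL/((B+z)(L+z)) = 183×5.9×5.9/((5.9+6.35)(5.9+6.35)) = 42.451 kPa
Final effective stress: σ'_f = 56.286 + 42.451 = 98.737 kPa.
σ'_f = 98.737 > σ'_p = 75.5 kPa, so the stress path crosses the preconsolidation pressure — recompression up to σ'_p, then virgin compression beyond:
S_c = H/(1+e₀)·[C_r·log₁₀(σ'_p/σ'_0) + C_c·log₁₀(σ'_f/σ'_p)]
    = 4.7/2.24 × [0.024×log₁₀(75.5/56.286) + 0.3×log₁₀(98.737/75.5)]
    = 2.0982 × [0.0030611 + 0.03496] = 0.07978 m

S_c ≈ 79.8 mm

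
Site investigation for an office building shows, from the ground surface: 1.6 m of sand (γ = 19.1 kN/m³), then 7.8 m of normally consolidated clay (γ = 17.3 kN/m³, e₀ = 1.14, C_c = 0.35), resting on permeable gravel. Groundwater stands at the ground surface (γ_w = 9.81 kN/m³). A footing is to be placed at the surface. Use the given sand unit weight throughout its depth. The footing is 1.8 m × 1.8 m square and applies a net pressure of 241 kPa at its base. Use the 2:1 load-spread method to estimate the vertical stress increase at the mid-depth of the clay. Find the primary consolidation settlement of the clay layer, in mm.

Mid-depth of clay below the ground surface: z = 1.6 + 7.8/2 = 5.5 m.
Total vertical stress at mid-clay: σ_v = 19.1×1.6 + 17.3×3.9 = 98.03 kPa.
Pore pressure: u = 9.81×(5.5 − 0) = 53.955 kPa.
Initial effective stress: σ'_0 = σ_v − u = 98.03 − 53.955 = 44.075 kPa.
Stress increase at mid-clay by the 2:1 spreading method:
Δσ = qBL/((B+z)(L+z)) = 241×1.8×1.8/((1.8+5.5)(1.8+5.5)) = 14.653 kPa
Final effective stress: σ'_f = σ'_0 + Δσ = 44.075 + 14.653 = 58.728 kPa.
Normally consolidated clay, so the full stress increment lies on the virgin compression line:
S_c = C_c·H/(1+e₀)·log₁₀(σ'_f/σ'_0) = 0.35×7.8/(1+1.14)×log₁₀(58.728/44.075)
    = 1.2757 × 0.12465 = 0.159 m

S_c ≈ 159 mm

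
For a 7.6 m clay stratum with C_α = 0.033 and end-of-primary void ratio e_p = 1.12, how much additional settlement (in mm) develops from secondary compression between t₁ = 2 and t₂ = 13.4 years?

Secondary compression: S_s = C_α·H/(1+e_p)·log₁₀(t₂/t₁)
S_s = 0.033×7.6/(1+1.12)×log₁₀(13.4/2)
    = 0.1183 × 0.8261 = 0.09773 m

S_s ≈ 97.7 mm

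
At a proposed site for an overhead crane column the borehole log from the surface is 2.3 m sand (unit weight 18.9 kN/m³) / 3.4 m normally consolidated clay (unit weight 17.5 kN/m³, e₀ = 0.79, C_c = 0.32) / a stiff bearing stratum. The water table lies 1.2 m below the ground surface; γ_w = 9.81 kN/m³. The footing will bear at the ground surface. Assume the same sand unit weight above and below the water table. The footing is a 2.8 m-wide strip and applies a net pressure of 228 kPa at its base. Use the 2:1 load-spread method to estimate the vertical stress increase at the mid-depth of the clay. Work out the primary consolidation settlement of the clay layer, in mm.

S_c ≈ 295 mm

Mid-depth of clay below the ground surface: z = 2.3 + 3.4/2 = 4 m.
Total vertical stress at mid-clay: σ_v = 18.9×2.3 + 17.5×1.7 = 73.22 kPa.
Pore pressure: u = 9.81×(4 − 1.2) = 27.468 kPa.
Initial effective stress: σ'_0 = σ_v − u = 73.22 − 27.468 = 45.752 kPa.
Stress increase at mid-clay by the 2:1 spreading method:
Δσ = qB/(B+z) = 228×2.8/(2.8+4) = 93.882 kPa
Final effective stress: σ'_f = σ'_0 + Δσ = 45.752 + 93.882 = 139.63 kPa.
Normally consolidated clay, so the full stress increment lies on the virgin compression line:
S_c = C_c·H/(1+e₀)·log₁₀(σ'_f/σ'_0) = 0.32×3.4/(1+0.79)×log₁₀(139.63/45.752)
    = 0.60782 × 0.48457 = 0.2945 m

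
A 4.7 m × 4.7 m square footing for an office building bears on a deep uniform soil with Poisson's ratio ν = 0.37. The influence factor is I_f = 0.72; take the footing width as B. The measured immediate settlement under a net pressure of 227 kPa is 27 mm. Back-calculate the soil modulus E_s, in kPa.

S_e = q·B·(1−ν²)/E_s · I_f  ⇒  E_s = q·B·(1−ν²)·I_f / S_e.
E_s = 227 × 4.7 × 0.8631 × 0.72 / 0.027 = 24560 kPa

E_s ≈ 24600 kPa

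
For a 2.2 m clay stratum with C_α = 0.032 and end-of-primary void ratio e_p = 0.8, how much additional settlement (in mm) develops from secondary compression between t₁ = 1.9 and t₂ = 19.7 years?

S_s ≈ 39.7 mm

Secondary compression: S_s = C_α·H/(1+e_p)·log₁₀(t₂/t₁)
S_s = 0.032×2.2/(1+0.8)×log₁₀(19.7/1.9)
    = 0.03911 × 1.016 = 0.03973 m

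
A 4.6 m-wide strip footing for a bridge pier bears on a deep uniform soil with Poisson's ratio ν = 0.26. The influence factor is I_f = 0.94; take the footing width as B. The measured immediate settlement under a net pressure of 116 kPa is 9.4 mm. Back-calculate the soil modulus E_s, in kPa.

S_e = q·B·(1−ν²)/E_s · I_f  ⇒  E_s = q·B·(1−ν²)·I_f / S_e.
E_s = 116 × 4.6 × 0.9324 × 0.94 / 0.0094 = 49750 kPa

E_s ≈ 49800 kPa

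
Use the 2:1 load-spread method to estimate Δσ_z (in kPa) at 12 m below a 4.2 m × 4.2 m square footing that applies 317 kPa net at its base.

By the 2:1 method the load spreads at 1 horizontal : 2 vertical, so at depth z the loaded area has grown by z in each plan dimension:
Δσ = qBL/((B+z)(L+z)) = 317×4.2×4.2/((4.2+12)(4.2+12)) = 21.307 kPa

Δσ_z ≈ 21.3 kPa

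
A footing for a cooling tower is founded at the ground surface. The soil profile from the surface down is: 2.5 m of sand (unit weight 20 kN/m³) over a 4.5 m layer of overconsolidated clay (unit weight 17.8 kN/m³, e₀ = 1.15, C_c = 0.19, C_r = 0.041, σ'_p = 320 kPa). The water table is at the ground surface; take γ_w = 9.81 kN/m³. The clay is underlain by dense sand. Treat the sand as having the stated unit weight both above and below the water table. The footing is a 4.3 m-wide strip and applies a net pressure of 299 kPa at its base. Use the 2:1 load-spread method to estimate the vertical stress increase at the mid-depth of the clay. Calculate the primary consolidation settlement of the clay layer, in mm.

S_c ≈ 54.1 mm

Mid-depth of clay below the ground surface: z = 2.5 + 4.5/2 = 4.75 m.
Total vertical stress at mid-clay: σ_v = 20×2.5 + 17.8×2.25 = 90.05 kPa.
Pore pressure: u = 9.81×(4.75 − 0) = 46.598 kPa.
Initial effective stress: σ'_0 = σ_v − u = 90.05 − 46.598 = 43.452 kPa.
Stress increase at mid-clay by the 2:1 spreading method:
Δσ = qB/(B+z) = 299×4.3/(4.3+4.75) = 142.07 kPa
Final effective stress: σ'_f = 43.452 + 142.07 = 185.52 kPa.
σ'_f = 185.52 ≤ σ'_p = 320 kPa, so the clay remains overconsolidated and only the recompression index applies:
S_c = C_r·H/(1+e₀)·log₁₀(σ'_f/σ'_0) = 0.041×4.5/2.15×log₁₀(185.52/43.452)
    = 0.085813 × 0.63038 = 0.05409 m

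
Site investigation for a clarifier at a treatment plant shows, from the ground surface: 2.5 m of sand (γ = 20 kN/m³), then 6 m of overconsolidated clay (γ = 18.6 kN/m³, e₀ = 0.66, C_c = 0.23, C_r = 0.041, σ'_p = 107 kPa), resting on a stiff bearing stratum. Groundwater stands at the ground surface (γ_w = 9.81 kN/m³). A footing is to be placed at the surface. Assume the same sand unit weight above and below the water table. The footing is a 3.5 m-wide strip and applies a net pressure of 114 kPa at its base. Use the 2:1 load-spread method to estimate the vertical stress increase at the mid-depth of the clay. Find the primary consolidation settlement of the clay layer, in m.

Mid-depth of clay below the ground surface: z = 2.5 + 6/2 = 5.5 m.
Total vertical stress at mid-clay: σ_v = 20×2.5 + 18.6×3 = 105.8 kPa.
Pore pressure: u = 9.81×(5.5 − 0) = 53.955 kPa.
Initial effective stress: σ'_0 = σ_v − u = 105.8 − 53.955 = 51.845 kPa.
Stress increase at mid-clay by the 2:1 spreading method:
Δσ = qB/(B+z) = 114×3.5/(3.5+5.5) = 44.333 kPa
Final effective stress: σ'_f = 51.845 + 44.333 = 96.178 kPa.
σ'_f = 96.178 ≤ σ'_p = 107 kPa, so the clay remains overconsolidated and only the recompression index applies:
S_c = C_r·H/(1+e₀)·log₁₀(σ'_f/σ'_0) = 0.041×6/1.66×log₁₀(96.178/51.845)
    = 0.14819 × 0.26837 = 0.03977 m

S_c ≈ 0.0398 m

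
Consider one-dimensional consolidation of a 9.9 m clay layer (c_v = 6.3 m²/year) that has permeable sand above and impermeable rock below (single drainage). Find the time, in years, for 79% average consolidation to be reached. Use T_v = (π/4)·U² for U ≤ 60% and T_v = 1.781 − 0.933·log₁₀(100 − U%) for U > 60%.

Drainage path length: H_d = H = 9.9 m (single drainage).
U > 60%: T_v = 1.781 − 0.933·log₁₀(100 − 79) = 0.54737.
t = T_v·H_d²/c_v = 0.54737×9.9²/6.3 = 8.516 years.

t ≈ 8.52 years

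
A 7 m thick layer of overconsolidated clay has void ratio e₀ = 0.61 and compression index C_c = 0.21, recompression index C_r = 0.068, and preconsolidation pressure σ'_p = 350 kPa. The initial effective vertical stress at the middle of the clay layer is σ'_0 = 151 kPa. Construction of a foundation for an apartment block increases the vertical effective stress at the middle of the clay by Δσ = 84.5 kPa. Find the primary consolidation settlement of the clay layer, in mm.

Final effective stress: σ'_f = 151 + 84.5 = 235.5 kPa.
σ'_f = 235.5 ≤ σ'_p = 350 kPa, so the clay remains overconsolidated and only the recompression index applies:
S_c = C_r·H/(1+e₀)·log₁₀(σ'_f/σ'_0) = 0.068×7/1.61×log₁₀(235.5/151)
    = 0.29565 × 0.19301 = 0.05706 m

S_c ≈ 57.1 mm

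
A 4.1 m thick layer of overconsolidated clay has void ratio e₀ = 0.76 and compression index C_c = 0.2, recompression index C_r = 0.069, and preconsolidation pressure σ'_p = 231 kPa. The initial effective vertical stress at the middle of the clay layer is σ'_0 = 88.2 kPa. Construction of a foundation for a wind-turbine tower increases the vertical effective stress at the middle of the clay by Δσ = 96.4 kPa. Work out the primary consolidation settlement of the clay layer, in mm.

Final effective stress: σ'_f = 88.2 + 96.4 = 184.6 kPa.
σ'_f = 184.6 ≤ σ'_p = 231 kPa, so the clay remains overconsolidated and only the recompression index applies:
S_c = C_r·H/(1+e₀)·log₁₀(σ'_f/σ'_0) = 0.069×4.1/1.76×log₁₀(184.6/88.2)
    = 0.16074 × 0.32076 = 0.05156 m

S_c ≈ 51.6 mm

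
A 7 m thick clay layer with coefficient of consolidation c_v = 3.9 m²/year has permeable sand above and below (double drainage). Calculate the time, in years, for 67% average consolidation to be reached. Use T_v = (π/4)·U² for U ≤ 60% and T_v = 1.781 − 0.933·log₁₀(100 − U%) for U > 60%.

Drainage path length: H_d = H/2 = 3.5 m (double drainage).
U > 60%: T_v = 1.781 − 0.933·log₁₀(100 − 67) = 0.36423.
t = T_v·H_d²/c_v = 0.36423×3.5²/3.9 = 1.144 years.

t ≈ 1.14 years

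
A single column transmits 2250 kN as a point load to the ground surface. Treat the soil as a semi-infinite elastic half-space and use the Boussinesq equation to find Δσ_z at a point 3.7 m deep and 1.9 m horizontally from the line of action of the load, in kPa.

Δσ_z ≈ 43.7 kPa

Boussinesq vertical stress below a point load on an elastic half-space:
Δσ_z = 3P/(2πz²) · [1 + (r/z)²]^(−5/2)
r/z = 1.9/3.7 = 0.51351; [1+(r/z)²]^(−5/2) = 0.55705.
Δσ_z = 3×2250/(2π×3.7²) × 0.55705 = 78.473 × 0.55705 = 43.71 kPa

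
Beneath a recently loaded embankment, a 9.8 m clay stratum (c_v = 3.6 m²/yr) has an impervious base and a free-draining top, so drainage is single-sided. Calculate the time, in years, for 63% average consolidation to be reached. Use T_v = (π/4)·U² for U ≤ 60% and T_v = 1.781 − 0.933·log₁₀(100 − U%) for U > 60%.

t ≈ 8.48 years

Drainage path length: H_d = H = 9.8 m (single drainage).
U > 60%: T_v = 1.781 − 0.933·log₁₀(100 − 63) = 0.31787.
t = T_v·H_d²/c_v = 0.31787×9.8²/3.6 = 8.48 years.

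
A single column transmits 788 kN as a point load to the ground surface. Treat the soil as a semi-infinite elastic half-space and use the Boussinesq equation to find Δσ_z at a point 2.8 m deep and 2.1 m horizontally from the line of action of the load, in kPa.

Boussinesq vertical stress below a point load on an elastic half-space:
Δσ_z = 3P/(2πz²) · [1 + (r/z)²]^(−5/2)
r/z = 2.1/2.8 = 0.75; [1+(r/z)²]^(−5/2) = 0.32768.
Δσ_z = 3×788/(2π×2.8²) × 0.32768 = 47.99 × 0.32768 = 15.73 kPa

Δσ_z ≈ 15.7 kPa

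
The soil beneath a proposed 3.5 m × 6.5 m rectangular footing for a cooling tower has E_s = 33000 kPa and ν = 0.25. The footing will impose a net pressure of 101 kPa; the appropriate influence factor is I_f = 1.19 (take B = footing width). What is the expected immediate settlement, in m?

S_e ≈ 0.012 m

Immediate (elastic) settlement: S_e = q·B·(1−ν²)/E_s · I_f.
S_e = 101 × 3.5 × (1 − 0.25²) / 33000 × 1.19
    = 101 × 3.5 × 0.9375 / 33000 × 1.19
    = 0.01195 m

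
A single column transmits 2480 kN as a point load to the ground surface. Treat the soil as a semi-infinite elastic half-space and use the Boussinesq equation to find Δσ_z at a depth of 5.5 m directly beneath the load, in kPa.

Δσ_z ≈ 39.1 kPa

Boussinesq vertical stress below a point load on an elastic half-space:
Δσ_z = 3P/(2πz²) · [1 + (r/z)²]^(−5/2)
r/z = 0/5.5 = 0; [1+(r/z)²]^(−5/2) = 1.
Δσ_z = 3×2480/(2π×5.5²) × 1 = 39.144 × 1 = 39.14 kPa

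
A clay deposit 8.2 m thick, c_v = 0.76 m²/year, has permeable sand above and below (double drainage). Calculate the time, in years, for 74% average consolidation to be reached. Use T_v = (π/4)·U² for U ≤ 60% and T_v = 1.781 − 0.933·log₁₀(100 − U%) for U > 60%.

Drainage path length: H_d = H/2 = 4.1 m (double drainage).
U > 60%: T_v = 1.781 − 0.933·log₁₀(100 − 74) = 0.46083.
t = T_v·H_d²/c_v = 0.46083×4.1²/0.76 = 10.19 years.

t ≈ 10.2 years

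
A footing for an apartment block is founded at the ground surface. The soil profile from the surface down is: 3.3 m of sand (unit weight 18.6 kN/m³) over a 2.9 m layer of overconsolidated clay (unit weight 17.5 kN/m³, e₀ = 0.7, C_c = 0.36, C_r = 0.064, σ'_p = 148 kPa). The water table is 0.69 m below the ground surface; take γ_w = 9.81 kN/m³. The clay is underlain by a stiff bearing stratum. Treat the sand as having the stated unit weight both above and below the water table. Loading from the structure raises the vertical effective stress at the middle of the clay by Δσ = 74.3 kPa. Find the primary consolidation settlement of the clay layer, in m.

S_c ≈ 0.045 m

Mid-depth of clay below the ground surface: z = 3.3 + 2.9/2 = 4.75 m.
Total vertical stress at mid-clay: σ_v = 18.6×3.3 + 17.5×1.45 = 86.755 kPa.
Pore pressure: u = 9.81×(4.75 − 0.69) = 39.829 kPa.
Initial effective stress: σ'_0 = σ_v − u = 86.755 − 39.829 = 46.926 kPa.
Final effective stress: σ'_f = 46.926 + 74.3 = 121.23 kPa.
σ'_f = 121.23 ≤ σ'_p = 148 kPa, so the clay remains overconsolidated and only the recompression index applies:
S_c = C_r·H/(1+e₀)·log₁₀(σ'_f/σ'_0) = 0.064×2.9/1.7×log₁₀(121.23/46.926)
    = 0.10918 × 0.4122 = 0.045 m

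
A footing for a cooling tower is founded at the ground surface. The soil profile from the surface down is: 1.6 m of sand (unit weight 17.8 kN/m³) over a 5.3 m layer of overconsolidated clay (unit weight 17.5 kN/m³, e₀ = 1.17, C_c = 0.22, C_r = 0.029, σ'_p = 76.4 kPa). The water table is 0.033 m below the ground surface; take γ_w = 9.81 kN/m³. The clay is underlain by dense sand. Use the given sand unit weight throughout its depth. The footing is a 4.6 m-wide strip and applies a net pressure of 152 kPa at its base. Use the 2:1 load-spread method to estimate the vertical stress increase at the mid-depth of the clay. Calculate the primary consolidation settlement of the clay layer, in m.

Mid-depth of clay below the ground surface: z = 1.6 + 5.3/2 = 4.25 m.
Total vertical stress at mid-clay: σ_v = 17.8×1.6 + 17.5×2.65 = 74.855 kPa.
Pore pressure: u = 9.81×(4.25 − 0.033) = 41.369 kPa.
Initial effective stress: σ'_0 = σ_v − u = 74.855 − 41.369 = 33.486 kPa.
Stress increase at mid-clay by the 2:1 spreading method:
Δσ = qB/(B+z) = 152×4.6/(4.6+4.25) = 79.006 kPa
Final effective stress: σ'_f = 33.486 + 79.006 = 112.49 kPa.
σ'_f = 112.49 > σ'_p = 76.4 kPa, so the stress path crosses the preconsolidation pressure — recompression up to σ'_p, then virgin compression beyond:
S_c = H/(1+e₀)·[C_r·log₁₀(σ'_p/σ'_0) + C_c·log₁₀(σ'_f/σ'_p)]
    = 5.3/2.17 × [0.029×log₁₀(76.4/33.486) + 0.22×log₁₀(112.49/76.4)]
    = 2.4424 × [0.010389 + 0.036965] = 0.1157 m

S_c ≈ 0.116 m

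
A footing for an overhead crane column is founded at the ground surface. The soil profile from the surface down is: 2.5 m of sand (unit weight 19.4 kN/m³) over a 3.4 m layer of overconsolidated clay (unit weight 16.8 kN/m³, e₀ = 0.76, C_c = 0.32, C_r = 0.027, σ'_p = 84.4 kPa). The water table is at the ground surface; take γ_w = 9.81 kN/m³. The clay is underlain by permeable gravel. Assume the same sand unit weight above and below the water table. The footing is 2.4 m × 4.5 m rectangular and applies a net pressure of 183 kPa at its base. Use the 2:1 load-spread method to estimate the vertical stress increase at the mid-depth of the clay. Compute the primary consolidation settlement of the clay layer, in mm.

S_c ≈ 15.2 mm

Mid-depth of clay below the ground surface: z = 2.5 + 3.4/2 = 4.2 m.
Total vertical stress at mid-clay: σ_v = 19.4×2.5 + 16.8×1.7 = 77.06 kPa.
Pore pressure: u = 9.81×(4.2 − 0) = 41.202 kPa.
Initial effective stress: σ'_0 = σ_v − u = 77.06 − 41.202 = 35.858 kPa.
Stress increase at mid-clay by the 2:1 spreading method:
Δσ = qBL/((B+z)(L+z)) = 183×2.4×4.5/((2.4+4.2)(4.5+4.2)) = 34.42 kPa
Final effective stress: σ'_f = 35.858 + 34.42 = 70.278 kPa.
σ'_f = 70.278 ≤ σ'_p = 84.4 kPa, so the clay remains overconsolidated and only the recompression index applies:
S_c = C_r·H/(1+e₀)·log₁₀(σ'_f/σ'_0) = 0.027×3.4/1.76×log₁₀(70.278/35.858)
    = 0.052159 × 0.29223 = 0.01524 m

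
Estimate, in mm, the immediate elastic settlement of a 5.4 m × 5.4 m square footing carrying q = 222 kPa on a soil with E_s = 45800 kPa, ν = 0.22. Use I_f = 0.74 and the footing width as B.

S_e ≈ 18.4 mm

Immediate (elastic) settlement: S_e = q·B·(1−ν²)/E_s · I_f.
S_e = 222 × 5.4 × (1 − 0.22²) / 45800 × 0.74
    = 222 × 5.4 × 0.9516 / 45800 × 0.74
    = 0.01843 m = 18.43 mm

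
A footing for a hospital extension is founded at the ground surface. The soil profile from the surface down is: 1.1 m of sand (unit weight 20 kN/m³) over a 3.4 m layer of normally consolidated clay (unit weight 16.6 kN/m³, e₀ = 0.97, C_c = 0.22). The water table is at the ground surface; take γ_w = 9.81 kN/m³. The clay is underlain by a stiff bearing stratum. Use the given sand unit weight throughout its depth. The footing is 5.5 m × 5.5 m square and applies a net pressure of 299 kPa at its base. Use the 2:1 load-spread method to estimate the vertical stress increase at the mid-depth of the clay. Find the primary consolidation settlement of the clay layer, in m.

Mid-depth of clay below the ground surface: z = 1.1 + 3.4/2 = 2.8 m.
Total vertical stress at mid-clay: σ_v = 20×1.1 + 16.6×1.7 = 50.22 kPa.
Pore pressure: u = 9.81×(2.8 − 0) = 27.468 kPa.
Initial effective stress: σ'_0 = σ_v − u = 50.22 − 27.468 = 22.752 kPa.
Stress increase at mid-clay by the 2:1 spreading method:
Δσ = qBL/((B+z)(L+z)) = 299×5.5×5.5/((5.5+2.8)(5.5+2.8)) = 131.29 kPa
Final effective stress: σ'_f = σ'_0 + Δσ = 22.752 + 131.29 = 154.04 kPa.
Normally consolidated clay, so the full stress increment lies on the virgin compression line:
S_c = C_c·H/(1+e₀)·log₁₀(σ'_f/σ'_0) = 0.22×3.4/(1+0.97)×log₁₀(154.04/22.752)
    = 0.3797 × 0.83061 = 0.3154 m

S_c ≈ 0.315 m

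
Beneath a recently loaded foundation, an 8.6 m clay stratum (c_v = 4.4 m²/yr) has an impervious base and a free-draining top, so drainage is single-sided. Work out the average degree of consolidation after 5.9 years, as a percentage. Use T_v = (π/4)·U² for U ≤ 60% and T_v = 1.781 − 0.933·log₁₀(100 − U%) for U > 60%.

Drainage path length: H_d = H = 8.6 m (single drainage).
T_v = c_v·t/H_d² = 4.4×5.9/8.6² = 0.351.
T_v = 0.351 corresponds to the U > 60% branch:
U = 1 − 10^((1.781 − T_v)/0.933)/100 = 0.6591

U ≈ 65.9 %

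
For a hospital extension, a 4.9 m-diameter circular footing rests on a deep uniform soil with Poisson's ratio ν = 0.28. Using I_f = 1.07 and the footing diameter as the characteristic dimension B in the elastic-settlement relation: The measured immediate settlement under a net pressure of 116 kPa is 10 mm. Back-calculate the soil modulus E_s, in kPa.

S_e = q·B·(1−ν²)/E_s · I_f  ⇒  E_s = q·B·(1−ν²)·I_f / S_e.
E_s = 116 × 4.9 × 0.9216 × 1.07 / 0.01 = 56050 kPa

E_s ≈ 56100 kPa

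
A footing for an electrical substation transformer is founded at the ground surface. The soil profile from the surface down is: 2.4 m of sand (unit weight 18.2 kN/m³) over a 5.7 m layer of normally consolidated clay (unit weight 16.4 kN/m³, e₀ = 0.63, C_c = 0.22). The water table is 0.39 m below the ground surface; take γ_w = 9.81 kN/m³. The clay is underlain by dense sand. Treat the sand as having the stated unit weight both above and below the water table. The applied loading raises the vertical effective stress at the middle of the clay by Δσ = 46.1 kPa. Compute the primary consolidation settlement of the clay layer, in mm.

Mid-depth of clay below the ground surface: z = 2.4 + 5.7/2 = 5.25 m.
Total vertical stress at mid-clay: σ_v = 18.2×2.4 + 16.4×2.85 = 90.42 kPa.
Pore pressure: u = 9.81×(5.25 − 0.39) = 47.677 kPa.
Initial effective stress: σ'_0 = σ_v − u = 90.42 − 47.677 = 42.743 kPa.
Final effective stress: σ'_f = σ'_0 + Δσ = 42.743 + 46.1 = 88.843 kPa.
Normally consolidated clay, so the full stress increment lies on the virgin compression line:
S_c = C_c·H/(1+e₀)·log₁₀(σ'_f/σ'_0) = 0.22×5.7/(1+0.63)×log₁₀(88.843/42.743)
    = 0.76933 × 0.31776 = 0.2445 m

S_c ≈ 244 mm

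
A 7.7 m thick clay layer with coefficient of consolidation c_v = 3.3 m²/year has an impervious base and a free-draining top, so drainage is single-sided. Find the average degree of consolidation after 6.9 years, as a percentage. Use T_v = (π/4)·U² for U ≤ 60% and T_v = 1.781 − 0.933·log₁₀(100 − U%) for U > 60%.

Drainage path length: H_d = H = 7.7 m (single drainage).
T_v = c_v·t/H_d² = 3.3×6.9/7.7² = 0.38404.
T_v = 0.38404 corresponds to the U > 60% branch:
U = 1 − 10^((1.781 − T_v)/0.933)/100 = 0.6857

U ≈ 68.6 %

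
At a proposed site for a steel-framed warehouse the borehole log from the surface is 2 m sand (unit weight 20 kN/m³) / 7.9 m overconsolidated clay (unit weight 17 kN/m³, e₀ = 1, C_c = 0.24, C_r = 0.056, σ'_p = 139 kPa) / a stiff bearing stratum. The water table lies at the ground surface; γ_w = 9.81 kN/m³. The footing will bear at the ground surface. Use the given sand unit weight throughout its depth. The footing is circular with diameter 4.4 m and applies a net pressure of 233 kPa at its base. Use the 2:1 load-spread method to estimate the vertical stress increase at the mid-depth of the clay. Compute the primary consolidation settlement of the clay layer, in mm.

S_c ≈ 59.8 mm

Mid-depth of clay below the ground surface: z = 2 + 7.9/2 = 5.95 m.
Total vertical stress at mid-clay: σ_v = 20×2 + 17×3.95 = 107.15 kPa.
Pore pressure: u = 9.81×(5.95 − 0) = 58.37 kPa.
Initial effective stress: σ'_0 = σ_v − u = 107.15 − 58.37 = 48.78 kPa.
Stress increase at mid-clay by the 2:1 spreading method:
Δσ ≈ qD²/(D+z)² = 233×4.4²/(4.4+5.95)² = 42.11 kPa
Final effective stress: σ'_f = 48.78 + 42.11 = 90.89 kPa.
σ'_f = 90.89 ≤ σ'_p = 139 kPa, so the clay remains overconsolidated and only the recompression index applies:
S_c = C_r·H/(1+e₀)·log₁₀(σ'_f/σ'_0) = 0.056×7.9/2×log₁₀(90.89/48.78)
    = 0.2212 × 0.27027 = 0.05978 m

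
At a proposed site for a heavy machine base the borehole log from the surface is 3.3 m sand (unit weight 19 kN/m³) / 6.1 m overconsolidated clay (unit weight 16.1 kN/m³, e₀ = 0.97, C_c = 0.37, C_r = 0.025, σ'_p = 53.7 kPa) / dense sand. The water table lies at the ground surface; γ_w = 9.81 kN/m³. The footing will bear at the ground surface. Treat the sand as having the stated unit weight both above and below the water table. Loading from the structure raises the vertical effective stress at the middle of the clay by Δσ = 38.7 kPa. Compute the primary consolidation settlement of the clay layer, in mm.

Mid-depth of clay below the ground surface: z = 3.3 + 6.1/2 = 6.35 m.
Total vertical stress at mid-clay: σ_v = 19×3.3 + 16.1×3.05 = 111.81 kPa.
Pore pressure: u = 9.81×(6.35 − 0) = 62.294 kPa.
Initial effective stress: σ'_0 = σ_v − u = 111.81 − 62.294 = 49.516 kPa.
Final effective stress: σ'_f = 49.516 + 38.7 = 88.216 kPa.
σ'_f = 88.216 > σ'_p = 53.7 kPa, so the stress path crosses the preconsolidation pressure — recompression up to σ'_p, then virgin compression beyond:
S_c = H/(1+e₀)·[C_r·log₁₀(σ'_p/σ'_0) + C_c·log₁₀(σ'_f/σ'_p)]
    = 6.1/1.97 × [0.025×log₁₀(53.7/49.516) + 0.37×log₁₀(88.216/53.7)]
    = 3.0964 × [0.00088072 + 0.079762] = 0.2497 m

S_c ≈ 250 mm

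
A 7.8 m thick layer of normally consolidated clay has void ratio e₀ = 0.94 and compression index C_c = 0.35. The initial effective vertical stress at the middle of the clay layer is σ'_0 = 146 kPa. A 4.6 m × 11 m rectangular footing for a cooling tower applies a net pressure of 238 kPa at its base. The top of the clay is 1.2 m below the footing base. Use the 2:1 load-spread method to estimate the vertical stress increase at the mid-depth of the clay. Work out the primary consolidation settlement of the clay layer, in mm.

S_c ≈ 259 mm

Mid-depth of clay below the footing base: z = 1.2 + 7.8/2 = 5.1 m.
Stress increase at mid-clay by the 2:1 spreading method:
Δσ = qBL/((B+z)(L+z)) = 238×4.6×11/((4.6+5.1)(11+5.1)) = 77.113 kPa
Final effective stress: σ'_f = σ'_0 + Δσ = 146 + 77.113 = 223.11 kPa.
Normally consolidated clay, so the full stress increment lies on the virgin compression line:
S_c = C_c·H/(1+e₀)·log₁₀(σ'_f/σ'_0) = 0.35×7.8/(1+0.94)×log₁₀(223.11/146)
    = 1.4072 × 0.18417 = 0.2592 m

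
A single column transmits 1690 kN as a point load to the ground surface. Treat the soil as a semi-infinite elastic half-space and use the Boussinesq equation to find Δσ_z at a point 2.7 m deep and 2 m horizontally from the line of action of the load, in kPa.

Boussinesq vertical stress below a point load on an elastic half-space:
Δσ_z = 3P/(2πz²) · [1 + (r/z)²]^(−5/2)
r/z = 2/2.7 = 0.74074; [1+(r/z)²]^(−5/2) = 0.33503.
Δσ_z = 3×1690/(2π×2.7²) × 0.33503 = 110.69 × 0.33503 = 37.08 kPa

Δσ_z ≈ 37.1 kPa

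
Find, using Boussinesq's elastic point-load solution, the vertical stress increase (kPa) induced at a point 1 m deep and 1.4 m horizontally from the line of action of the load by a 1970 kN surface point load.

Δσ_z ≈ 62.4 kPa

Boussinesq vertical stress below a point load on an elastic half-space:
Δσ_z = 3P/(2πz²) · [1 + (r/z)²]^(−5/2)
r/z = 1.4/1 = 1.4; [1+(r/z)²]^(−5/2) = 0.066339.
Δσ_z = 3×1970/(2π×1²) × 0.066339 = 940.61 × 0.066339 = 62.4 kPa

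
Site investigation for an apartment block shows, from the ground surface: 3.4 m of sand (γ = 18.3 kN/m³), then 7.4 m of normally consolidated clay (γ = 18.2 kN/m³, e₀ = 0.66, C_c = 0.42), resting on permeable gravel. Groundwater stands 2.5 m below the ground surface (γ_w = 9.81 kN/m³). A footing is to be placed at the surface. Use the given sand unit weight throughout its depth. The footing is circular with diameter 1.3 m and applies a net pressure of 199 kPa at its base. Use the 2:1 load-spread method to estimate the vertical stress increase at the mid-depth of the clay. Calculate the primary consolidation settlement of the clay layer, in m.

Mid-depth of clay below the ground surface: z = 3.4 + 7.4/2 = 7.1 m.
Total vertical stress at mid-clay: σ_v = 18.3×3.4 + 18.2×3.7 = 129.56 kPa.
Pore pressure: u = 9.81×(7.1 − 2.5) = 45.126 kPa.
Initial effective stress: σ'_0 = σ_v − u = 129.56 − 45.126 = 84.434 kPa.
Stress increase at mid-clay by the 2:1 spreading method:
Δσ ≈ qD²/(D+z)² = 199×1.3²/(1.3+7.1)² = 4.7663 kPa
Final effective stress: σ'_f = σ'_0 + Δσ = 84.434 + 4.7663 = 89.2 kPa.
Normally consolidated clay, so the full stress increment lies on the virgin compression line:
S_c = C_c·H/(1+e₀)·log₁₀(σ'_f/σ'_0) = 0.42×7.4/(1+0.66)×log₁₀(89.2/84.434)
    = 1.8723 × 0.023847 = 0.04465 m

S_c ≈ 0.0446 m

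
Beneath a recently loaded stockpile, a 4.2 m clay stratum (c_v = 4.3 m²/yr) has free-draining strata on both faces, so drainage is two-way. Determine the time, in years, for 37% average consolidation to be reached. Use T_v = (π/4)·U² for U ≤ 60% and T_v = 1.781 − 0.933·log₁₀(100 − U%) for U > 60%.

Drainage path length: H_d = H/2 = 2.1 m (double drainage).
U ≤ 60%: T_v = (π/4)·U² = (π/4)×0.37² = 0.10752.
t = T_v·H_d²/c_v = 0.10752×2.1²/4.3 = 0.1103 years.

t ≈ 0.11 years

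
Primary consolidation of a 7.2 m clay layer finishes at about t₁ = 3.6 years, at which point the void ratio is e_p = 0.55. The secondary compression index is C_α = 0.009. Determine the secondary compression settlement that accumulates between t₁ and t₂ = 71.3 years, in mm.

S_s ≈ 54.2 mm

Secondary compression: S_s = C_α·H/(1+e_p)·log₁₀(t₂/t₁)
S_s = 0.009×7.2/(1+0.55)×log₁₀(71.3/3.6)
    = 0.04181 × 1.297 = 0.05421 m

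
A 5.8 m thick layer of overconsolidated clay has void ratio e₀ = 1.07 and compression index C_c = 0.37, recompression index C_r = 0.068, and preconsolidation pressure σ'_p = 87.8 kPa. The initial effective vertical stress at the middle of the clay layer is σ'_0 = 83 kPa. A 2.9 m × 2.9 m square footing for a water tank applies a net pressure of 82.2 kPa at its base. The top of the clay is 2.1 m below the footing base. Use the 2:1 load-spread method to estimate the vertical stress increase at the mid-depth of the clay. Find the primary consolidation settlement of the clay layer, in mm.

Mid-depth of clay below the footing base: z = 2.1 + 5.8/2 = 5 m.
Stress increase at mid-clay by the 2:1 spreading method:
Δσ = qBL/((B+z)(L+z)) = 82.2×2.9×2.9/((2.9+5)(2.9+5)) = 11.077 kPa
Final effective stress: σ'_f = 83 + 11.077 = 94.077 kPa.
σ'_f = 94.077 > σ'_p = 87.8 kPa, so the stress path crosses the preconsolidation pressure — recompression up to σ'_p, then virgin compression beyond:
S_c = H/(1+e₀)·[C_r·log₁₀(σ'_p/σ'_0) + C_c·log₁₀(σ'_f/σ'_p)]
    = 5.8/2.07 × [0.068×log₁₀(87.8/83) + 0.37×log₁₀(94.077/87.8)]
    = 2.8019 × [0.0016603 + 0.011096] = 0.03574 m

S_c ≈ 35.7 mm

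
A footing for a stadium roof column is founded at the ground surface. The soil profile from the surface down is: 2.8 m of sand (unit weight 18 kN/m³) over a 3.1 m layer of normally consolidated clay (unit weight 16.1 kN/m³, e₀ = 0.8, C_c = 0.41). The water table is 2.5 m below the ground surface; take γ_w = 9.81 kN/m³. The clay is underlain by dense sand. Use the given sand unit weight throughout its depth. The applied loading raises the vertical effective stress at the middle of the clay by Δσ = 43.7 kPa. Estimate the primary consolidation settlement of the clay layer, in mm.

S_c ≈ 174 mm

Mid-depth of clay below the ground surface: z = 2.8 + 3.1/2 = 4.35 m.
Total vertical stress at mid-clay: σ_v = 18×2.8 + 16.1×1.55 = 75.355 kPa.
Pore pressure: u = 9.81×(4.35 − 2.5) = 18.149 kPa.
Initial effective stress: σ'_0 = σ_v − u = 75.355 − 18.149 = 57.206 kPa.
Final effective stress: σ'_f = σ'_0 + Δσ = 57.206 + 43.7 = 100.91 kPa.
Normally consolidated clay, so the full stress increment lies on the virgin compression line:
S_c = C_c·H/(1+e₀)·log₁₀(σ'_f/σ'_0) = 0.41×3.1/(1+0.8)×log₁₀(100.91/57.206)
    = 0.70611 × 0.24649 = 0.174 m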